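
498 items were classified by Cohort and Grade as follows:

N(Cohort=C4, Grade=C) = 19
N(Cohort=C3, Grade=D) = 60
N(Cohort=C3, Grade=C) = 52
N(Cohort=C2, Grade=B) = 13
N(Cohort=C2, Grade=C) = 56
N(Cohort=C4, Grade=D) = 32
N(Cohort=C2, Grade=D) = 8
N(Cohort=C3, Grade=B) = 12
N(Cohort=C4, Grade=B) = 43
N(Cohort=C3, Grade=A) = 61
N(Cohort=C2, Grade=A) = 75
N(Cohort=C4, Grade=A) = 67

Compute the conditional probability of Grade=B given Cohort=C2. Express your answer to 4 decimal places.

0.0855

Total with Cohort=C2: 75 + 13 + 56 + 8 = 152.
P(Grade=B | Cohort=C2) = 13/152 = 0.0855.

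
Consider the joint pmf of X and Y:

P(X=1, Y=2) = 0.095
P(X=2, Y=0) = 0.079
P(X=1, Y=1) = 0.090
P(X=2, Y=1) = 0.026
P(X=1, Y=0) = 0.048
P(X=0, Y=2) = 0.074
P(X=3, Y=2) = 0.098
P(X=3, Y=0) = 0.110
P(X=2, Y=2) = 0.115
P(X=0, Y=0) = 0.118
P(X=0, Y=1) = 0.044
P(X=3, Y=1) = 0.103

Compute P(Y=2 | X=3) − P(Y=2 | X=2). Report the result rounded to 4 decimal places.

-0.2076

P(X=3) = 0.110 + 0.103 + 0.098 = 0.311; P(Y=2 | X=3) = 0.098/0.311 = 0.31511.
P(X=2) = 0.079 + 0.026 + 0.115 = 0.220; P(Y=2 | X=2) = 0.115/0.220 = 0.52273.
Difference = -0.2076.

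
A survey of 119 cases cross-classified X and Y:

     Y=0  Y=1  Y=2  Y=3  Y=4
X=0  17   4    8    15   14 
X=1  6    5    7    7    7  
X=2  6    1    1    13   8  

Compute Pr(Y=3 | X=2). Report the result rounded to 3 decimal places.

Total with X=2: 6 + 1 + 1 + 13 + 8 = 29.
P(Y=3 | X=2) = 13/29 = 0.448.

0.448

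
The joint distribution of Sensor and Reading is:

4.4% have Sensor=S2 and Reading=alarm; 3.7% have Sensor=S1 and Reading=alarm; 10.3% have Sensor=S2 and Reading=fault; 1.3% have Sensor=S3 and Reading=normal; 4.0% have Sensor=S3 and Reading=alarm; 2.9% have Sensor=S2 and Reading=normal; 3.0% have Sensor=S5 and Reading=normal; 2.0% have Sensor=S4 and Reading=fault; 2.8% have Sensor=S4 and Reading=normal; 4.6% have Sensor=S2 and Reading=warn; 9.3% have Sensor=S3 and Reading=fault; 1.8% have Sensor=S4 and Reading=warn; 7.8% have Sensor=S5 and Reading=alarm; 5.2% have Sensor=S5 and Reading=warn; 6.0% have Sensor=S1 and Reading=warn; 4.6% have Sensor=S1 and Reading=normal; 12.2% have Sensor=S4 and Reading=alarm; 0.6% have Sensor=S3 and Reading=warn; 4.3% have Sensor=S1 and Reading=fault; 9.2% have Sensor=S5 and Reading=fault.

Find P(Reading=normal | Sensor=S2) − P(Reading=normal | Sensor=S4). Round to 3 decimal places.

P(Sensor=S2) = 0.029 + 0.046 + 0.044 + 0.103 = 0.222; P(Reading=normal | Sensor=S2) = 0.029/0.222 = 0.1306.
P(Sensor=S4) = 0.028 + 0.018 + 0.122 + 0.020 = 0.188; P(Reading=normal | Sensor=S4) = 0.028/0.188 = 0.1489.
Difference = -0.018.

-0.018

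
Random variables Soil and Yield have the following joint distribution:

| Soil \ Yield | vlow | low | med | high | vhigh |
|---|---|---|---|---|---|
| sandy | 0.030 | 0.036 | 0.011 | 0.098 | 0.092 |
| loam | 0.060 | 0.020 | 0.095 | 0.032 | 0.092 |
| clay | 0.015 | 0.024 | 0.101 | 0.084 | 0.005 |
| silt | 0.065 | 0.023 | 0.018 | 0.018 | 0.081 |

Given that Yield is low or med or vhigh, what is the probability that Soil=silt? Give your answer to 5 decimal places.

P(Yield=low) = 0.036 + 0.020 + 0.024 + 0.023 = 0.103.
P(Yield=med) = 0.011 + 0.095 + 0.101 + 0.018 = 0.225.
P(Yield=vhigh) = 0.092 + 0.092 + 0.005 + 0.081 = 0.270.
P(Yield ∈ {low, med, vhigh}) = 0.103 + 0.225 + 0.270 = 0.598; P(Soil=silt, Yield ∈ {low, med, vhigh}) = 0.023 + 0.018 + 0.081 = 0.122.
P(Soil=silt | Yield ∈ {low, med, vhigh}) = 0.122/0.598 = 0.20401.

0.20401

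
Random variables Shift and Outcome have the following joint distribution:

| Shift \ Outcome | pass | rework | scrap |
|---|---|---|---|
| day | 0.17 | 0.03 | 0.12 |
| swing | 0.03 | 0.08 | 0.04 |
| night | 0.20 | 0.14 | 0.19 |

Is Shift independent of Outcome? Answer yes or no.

P(Shift=day) = 0.32 and P(Outcome=rework) = 0.25, so their product is 0.0800, but P(Shift=day, Outcome=rework) = 0.03. Since these differ, Shift and Outcome are not independent.

no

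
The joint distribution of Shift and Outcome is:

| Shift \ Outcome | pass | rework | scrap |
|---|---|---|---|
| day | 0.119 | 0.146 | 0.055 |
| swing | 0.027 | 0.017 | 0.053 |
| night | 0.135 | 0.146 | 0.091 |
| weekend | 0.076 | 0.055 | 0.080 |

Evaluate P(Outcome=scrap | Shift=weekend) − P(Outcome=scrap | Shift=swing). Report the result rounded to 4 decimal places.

-0.1672

P(Shift=weekend) = 0.076 + 0.055 + 0.080 = 0.211; P(Outcome=scrap | Shift=weekend) = 0.080/0.211 = 0.37915.
P(Shift=swing) = 0.027 + 0.017 + 0.053 = 0.097; P(Outcome=scrap | Shift=swing) = 0.053/0.097 = 0.54639.
Difference = -0.1672.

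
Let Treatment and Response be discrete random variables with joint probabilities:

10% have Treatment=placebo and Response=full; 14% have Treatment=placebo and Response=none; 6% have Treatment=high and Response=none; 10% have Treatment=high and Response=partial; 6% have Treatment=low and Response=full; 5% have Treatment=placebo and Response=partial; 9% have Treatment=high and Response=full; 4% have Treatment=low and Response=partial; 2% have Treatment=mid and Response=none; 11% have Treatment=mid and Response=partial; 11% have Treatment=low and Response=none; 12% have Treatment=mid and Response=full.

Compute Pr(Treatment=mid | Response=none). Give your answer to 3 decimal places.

0.061

P(Response=none) = 0.14 + 0.11 + 0.02 + 0.06 = 0.33.
P(Treatment=mid | Response=none) = 0.02/0.33 = 0.061.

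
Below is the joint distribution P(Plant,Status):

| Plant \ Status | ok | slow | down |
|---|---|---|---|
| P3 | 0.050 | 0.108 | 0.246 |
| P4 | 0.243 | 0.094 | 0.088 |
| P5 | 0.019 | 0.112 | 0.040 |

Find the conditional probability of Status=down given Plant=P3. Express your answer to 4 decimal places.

0.6089

P(Plant=P3) = 0.050 + 0.108 + 0.246 = 0.404.
P(Status=down | Plant=P3) = 0.246/0.404 = 0.6089.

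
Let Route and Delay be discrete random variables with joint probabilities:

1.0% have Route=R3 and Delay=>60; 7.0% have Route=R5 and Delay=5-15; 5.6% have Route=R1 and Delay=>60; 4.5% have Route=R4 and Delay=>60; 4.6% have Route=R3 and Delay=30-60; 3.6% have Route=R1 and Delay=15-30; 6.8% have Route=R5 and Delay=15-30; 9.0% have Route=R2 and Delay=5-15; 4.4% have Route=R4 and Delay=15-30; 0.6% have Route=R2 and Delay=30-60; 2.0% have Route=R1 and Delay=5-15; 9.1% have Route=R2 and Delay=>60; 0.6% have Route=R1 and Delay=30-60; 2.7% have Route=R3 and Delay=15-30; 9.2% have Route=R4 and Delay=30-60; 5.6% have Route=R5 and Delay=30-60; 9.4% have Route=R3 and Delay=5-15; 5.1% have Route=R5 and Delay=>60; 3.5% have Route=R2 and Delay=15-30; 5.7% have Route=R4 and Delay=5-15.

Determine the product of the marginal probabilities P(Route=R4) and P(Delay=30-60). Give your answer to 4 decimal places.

P(Route=R4) = 0.057 + 0.044 + 0.092 + 0.045 = 0.238.
P(Delay=30-60) = 0.006 + 0.006 + 0.046 + 0.092 + 0.056 = 0.206.
Product: 0.238 × 0.206 = 0.0490.

0.0490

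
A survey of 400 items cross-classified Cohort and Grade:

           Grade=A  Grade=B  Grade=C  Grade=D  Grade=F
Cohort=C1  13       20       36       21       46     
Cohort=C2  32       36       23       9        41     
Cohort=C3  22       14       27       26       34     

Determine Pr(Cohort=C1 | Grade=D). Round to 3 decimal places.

0.375

Total with Grade=D: 21 + 9 + 26 = 56.
P(Cohort=C1 | Grade=D) = 21/56 = 0.375.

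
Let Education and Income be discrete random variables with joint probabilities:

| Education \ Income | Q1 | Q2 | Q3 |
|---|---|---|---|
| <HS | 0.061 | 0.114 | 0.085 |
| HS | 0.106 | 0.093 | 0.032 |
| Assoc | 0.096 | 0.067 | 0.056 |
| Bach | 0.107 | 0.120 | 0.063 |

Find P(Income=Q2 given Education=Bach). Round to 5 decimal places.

P(Education=Bach) = 0.107 + 0.120 + 0.063 = 0.290.
P(Income=Q2 | Education=Bach) = 0.120/0.290 = 0.41379.

0.41379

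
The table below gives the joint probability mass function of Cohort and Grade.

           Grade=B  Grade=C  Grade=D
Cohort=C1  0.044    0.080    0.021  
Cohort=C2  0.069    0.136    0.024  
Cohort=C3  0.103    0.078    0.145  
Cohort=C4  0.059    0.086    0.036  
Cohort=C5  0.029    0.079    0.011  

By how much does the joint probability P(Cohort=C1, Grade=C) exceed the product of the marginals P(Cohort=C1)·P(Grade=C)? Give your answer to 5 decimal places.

0.01345

P(Cohort=C1) = 0.044 + 0.080 + 0.021 = 0.145.
P(Grade=C) = 0.080 + 0.136 + 0.078 + 0.086 + 0.079 = 0.459.
P(Cohort=C1, Grade=C) − P(Cohort=C1)P(Grade=C) = 0.080 − 0.145×0.459 = 0.01345.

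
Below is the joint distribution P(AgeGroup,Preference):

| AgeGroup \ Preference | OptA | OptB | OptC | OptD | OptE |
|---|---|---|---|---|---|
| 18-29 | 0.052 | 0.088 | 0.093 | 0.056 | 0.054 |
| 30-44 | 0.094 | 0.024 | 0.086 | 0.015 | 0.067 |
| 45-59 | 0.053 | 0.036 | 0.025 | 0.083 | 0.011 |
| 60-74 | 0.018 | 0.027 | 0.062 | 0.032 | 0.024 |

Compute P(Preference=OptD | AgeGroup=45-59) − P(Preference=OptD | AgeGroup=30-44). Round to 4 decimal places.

P(AgeGroup=45-59) = 0.053 + 0.036 + 0.025 + 0.083 + 0.011 = 0.208; P(Preference=OptD | AgeGroup=45-59) = 0.083/0.208 = 0.39904.
P(AgeGroup=30-44) = 0.094 + 0.024 + 0.086 + 0.015 + 0.067 = 0.286; P(Preference=OptD | AgeGroup=30-44) = 0.015/0.286 = 0.05245.
Difference = 0.3466.

0.3466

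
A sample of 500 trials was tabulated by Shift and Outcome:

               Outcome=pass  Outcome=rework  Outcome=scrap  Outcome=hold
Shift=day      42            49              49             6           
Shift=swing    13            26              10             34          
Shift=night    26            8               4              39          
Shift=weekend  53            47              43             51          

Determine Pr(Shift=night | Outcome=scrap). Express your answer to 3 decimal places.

Total with Outcome=scrap: 49 + 10 + 4 + 43 = 106.
P(Shift=night | Outcome=scrap) = 4/106 = 0.038.

0.038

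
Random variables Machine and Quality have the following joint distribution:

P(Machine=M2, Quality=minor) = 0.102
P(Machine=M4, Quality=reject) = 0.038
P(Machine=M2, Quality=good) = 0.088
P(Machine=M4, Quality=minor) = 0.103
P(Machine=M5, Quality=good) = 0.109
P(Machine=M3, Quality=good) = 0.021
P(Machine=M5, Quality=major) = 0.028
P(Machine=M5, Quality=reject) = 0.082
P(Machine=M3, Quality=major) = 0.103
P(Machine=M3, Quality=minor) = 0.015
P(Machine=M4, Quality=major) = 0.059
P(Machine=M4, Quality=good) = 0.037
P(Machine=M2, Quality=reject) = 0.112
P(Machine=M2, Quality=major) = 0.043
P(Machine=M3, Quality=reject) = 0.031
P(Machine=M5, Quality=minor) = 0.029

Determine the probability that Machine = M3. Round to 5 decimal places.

P(Machine=M3) = 0.021 + 0.015 + 0.103 + 0.031 = 0.170.

0.17000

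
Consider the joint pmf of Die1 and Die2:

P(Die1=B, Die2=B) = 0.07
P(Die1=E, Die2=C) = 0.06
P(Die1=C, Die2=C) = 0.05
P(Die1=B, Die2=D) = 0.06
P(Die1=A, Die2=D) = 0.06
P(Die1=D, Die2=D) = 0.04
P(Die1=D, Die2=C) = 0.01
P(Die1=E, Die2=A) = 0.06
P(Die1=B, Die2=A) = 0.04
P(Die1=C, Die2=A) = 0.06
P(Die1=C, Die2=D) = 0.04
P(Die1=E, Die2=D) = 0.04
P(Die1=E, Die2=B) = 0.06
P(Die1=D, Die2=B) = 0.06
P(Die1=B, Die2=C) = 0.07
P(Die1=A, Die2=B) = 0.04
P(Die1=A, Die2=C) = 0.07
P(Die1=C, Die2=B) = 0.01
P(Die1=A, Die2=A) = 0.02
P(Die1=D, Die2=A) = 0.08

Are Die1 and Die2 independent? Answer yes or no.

P(Die1=D) = 0.19 and P(Die2=C) = 0.26, so their product is 0.0494, but P(Die1=D, Die2=C) = 0.01. Since these differ, Die1 and Die2 are not independent.

no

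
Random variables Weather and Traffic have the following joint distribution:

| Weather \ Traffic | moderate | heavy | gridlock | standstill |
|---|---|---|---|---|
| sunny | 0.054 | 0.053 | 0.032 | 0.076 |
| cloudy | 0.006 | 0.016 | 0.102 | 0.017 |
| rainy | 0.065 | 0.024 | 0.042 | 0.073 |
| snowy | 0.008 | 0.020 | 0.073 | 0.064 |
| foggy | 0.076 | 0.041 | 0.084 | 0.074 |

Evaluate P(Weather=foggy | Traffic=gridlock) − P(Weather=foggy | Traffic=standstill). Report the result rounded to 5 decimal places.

P(Traffic=gridlock) = 0.032 + 0.102 + 0.042 + 0.073 + 0.084 = 0.333; P(Weather=foggy | Traffic=gridlock) = 0.084/0.333 = 0.252252.
P(Traffic=standstill) = 0.076 + 0.017 + 0.073 + 0.064 + 0.074 = 0.304; P(Weather=foggy | Traffic=standstill) = 0.074/0.304 = 0.243421.
Difference = 0.00883.

0.00883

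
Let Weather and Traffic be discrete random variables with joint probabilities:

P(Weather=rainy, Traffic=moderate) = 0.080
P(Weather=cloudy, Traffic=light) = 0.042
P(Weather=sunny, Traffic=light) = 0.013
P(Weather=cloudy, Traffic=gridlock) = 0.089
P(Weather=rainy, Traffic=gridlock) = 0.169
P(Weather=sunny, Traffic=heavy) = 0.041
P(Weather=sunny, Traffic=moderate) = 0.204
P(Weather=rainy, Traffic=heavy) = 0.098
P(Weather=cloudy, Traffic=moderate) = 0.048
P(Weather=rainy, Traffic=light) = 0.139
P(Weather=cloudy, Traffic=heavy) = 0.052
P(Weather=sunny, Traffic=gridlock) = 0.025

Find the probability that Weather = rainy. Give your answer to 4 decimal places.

P(Weather=rainy) = 0.139 + 0.080 + 0.098 + 0.169 = 0.486.

0.4860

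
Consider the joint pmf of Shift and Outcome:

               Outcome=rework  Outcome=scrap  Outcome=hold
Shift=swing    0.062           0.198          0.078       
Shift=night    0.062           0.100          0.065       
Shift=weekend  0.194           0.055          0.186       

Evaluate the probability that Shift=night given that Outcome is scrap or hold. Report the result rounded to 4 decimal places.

P(Outcome=scrap) = 0.198 + 0.100 + 0.055 = 0.353.
P(Outcome=hold) = 0.078 + 0.065 + 0.186 = 0.329.
P(Outcome ∈ {scrap, hold}) = 0.353 + 0.329 = 0.682; P(Shift=night, Outcome ∈ {scrap, hold}) = 0.100 + 0.065 = 0.165.
P(Shift=night | Outcome ∈ {scrap, hold}) = 0.165/0.682 = 0.2419.

0.2419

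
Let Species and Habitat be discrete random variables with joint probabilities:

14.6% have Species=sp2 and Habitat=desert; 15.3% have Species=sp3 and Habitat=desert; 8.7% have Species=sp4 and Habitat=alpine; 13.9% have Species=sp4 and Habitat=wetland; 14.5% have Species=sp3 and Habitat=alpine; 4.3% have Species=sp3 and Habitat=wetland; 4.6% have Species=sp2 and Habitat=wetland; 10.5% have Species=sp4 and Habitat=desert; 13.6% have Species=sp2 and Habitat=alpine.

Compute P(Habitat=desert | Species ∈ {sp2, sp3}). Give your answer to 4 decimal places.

0.4469

P(Species=sp2) = 0.046 + 0.146 + 0.136 = 0.328.
P(Species=sp3) = 0.043 + 0.153 + 0.145 = 0.341.
P(Species ∈ {sp2, sp3}) = 0.328 + 0.341 = 0.669; P(Habitat=desert, Species ∈ {sp2, sp3}) = 0.146 + 0.153 = 0.299.
P(Habitat=desert | Species ∈ {sp2, sp3}) = 0.299/0.669 = 0.4469.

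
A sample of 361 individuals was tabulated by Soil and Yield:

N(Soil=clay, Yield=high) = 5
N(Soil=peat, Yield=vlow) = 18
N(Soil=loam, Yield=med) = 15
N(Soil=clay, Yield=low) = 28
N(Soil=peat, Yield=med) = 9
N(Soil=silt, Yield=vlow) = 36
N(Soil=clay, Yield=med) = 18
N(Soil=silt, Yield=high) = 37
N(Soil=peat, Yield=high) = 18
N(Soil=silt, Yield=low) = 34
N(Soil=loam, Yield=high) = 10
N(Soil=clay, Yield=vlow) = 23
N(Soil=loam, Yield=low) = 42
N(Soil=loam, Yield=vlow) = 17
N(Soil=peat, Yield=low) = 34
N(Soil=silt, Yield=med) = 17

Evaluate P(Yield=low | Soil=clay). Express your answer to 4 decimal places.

0.3784

Total with Soil=clay: 23 + 28 + 18 + 5 = 74.
P(Yield=low | Soil=clay) = 28/74 = 0.3784.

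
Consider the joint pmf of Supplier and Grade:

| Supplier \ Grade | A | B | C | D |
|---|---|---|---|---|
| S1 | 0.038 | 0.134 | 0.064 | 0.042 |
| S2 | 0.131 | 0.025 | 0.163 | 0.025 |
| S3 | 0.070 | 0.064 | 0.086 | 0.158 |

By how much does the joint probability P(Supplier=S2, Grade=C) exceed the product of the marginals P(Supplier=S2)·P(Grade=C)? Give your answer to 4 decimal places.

P(Supplier=S2) = 0.131 + 0.025 + 0.163 + 0.025 = 0.344.
P(Grade=C) = 0.064 + 0.163 + 0.086 = 0.313.
P(Supplier=S2, Grade=C) − P(Supplier=S2)P(Grade=C) = 0.163 − 0.344×0.313 = 0.0553.

0.0553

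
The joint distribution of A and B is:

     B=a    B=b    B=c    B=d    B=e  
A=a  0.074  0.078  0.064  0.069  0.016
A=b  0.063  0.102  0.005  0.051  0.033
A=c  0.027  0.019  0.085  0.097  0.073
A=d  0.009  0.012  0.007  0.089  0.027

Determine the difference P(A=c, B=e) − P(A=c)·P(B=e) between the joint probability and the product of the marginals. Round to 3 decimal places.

0.028

P(A=c) = 0.027 + 0.019 + 0.085 + 0.097 + 0.073 = 0.301.
P(B=e) = 0.016 + 0.033 + 0.073 + 0.027 = 0.149.
P(A=c, B=e) − P(A=c)P(B=e) = 0.073 − 0.301×0.149 = 0.028.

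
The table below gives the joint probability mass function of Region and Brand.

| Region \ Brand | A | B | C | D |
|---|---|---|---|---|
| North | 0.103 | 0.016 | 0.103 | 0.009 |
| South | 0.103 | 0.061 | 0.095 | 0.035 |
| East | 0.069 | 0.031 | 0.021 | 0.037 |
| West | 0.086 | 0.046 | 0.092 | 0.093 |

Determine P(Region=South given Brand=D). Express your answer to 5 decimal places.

0.20115

P(Brand=D) = 0.009 + 0.035 + 0.037 + 0.093 = 0.174.
P(Region=South | Brand=D) = 0.035/0.174 = 0.20115.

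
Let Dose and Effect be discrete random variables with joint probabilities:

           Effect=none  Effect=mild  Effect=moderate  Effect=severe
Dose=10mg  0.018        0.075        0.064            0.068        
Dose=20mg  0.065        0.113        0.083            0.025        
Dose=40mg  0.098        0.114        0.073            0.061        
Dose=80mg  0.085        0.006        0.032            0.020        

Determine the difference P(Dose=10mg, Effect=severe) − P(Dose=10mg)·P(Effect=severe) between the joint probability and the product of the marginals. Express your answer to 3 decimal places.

0.029

P(Dose=10mg) = 0.018 + 0.075 + 0.064 + 0.068 = 0.225.
P(Effect=severe) = 0.068 + 0.025 + 0.061 + 0.020 = 0.174.
P(Dose=10mg, Effect=severe) − P(Dose=10mg)P(Effect=severe) = 0.068 − 0.225×0.174 = 0.029.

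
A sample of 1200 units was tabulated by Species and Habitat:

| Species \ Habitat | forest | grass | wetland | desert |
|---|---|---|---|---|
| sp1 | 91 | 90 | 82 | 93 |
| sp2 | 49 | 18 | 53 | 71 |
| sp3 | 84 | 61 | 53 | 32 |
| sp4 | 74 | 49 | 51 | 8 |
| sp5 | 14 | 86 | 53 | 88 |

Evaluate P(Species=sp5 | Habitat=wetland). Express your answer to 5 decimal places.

0.18151

Total with Habitat=wetland: 82 + 53 + 53 + 51 + 53 = 292.
P(Species=sp5 | Habitat=wetland) = 53/292 = 0.18151.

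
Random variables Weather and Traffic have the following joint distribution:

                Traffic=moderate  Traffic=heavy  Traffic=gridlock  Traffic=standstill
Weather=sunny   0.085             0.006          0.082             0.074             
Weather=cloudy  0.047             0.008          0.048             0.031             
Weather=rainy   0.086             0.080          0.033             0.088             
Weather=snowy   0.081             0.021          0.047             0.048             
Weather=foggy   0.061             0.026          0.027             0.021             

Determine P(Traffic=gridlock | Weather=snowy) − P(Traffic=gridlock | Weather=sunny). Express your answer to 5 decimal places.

-0.09341

P(Weather=snowy) = 0.081 + 0.021 + 0.047 + 0.048 = 0.197; P(Traffic=gridlock | Weather=snowy) = 0.047/0.197 = 0.238579.
P(Weather=sunny) = 0.085 + 0.006 + 0.082 + 0.074 = 0.247; P(Traffic=gridlock | Weather=sunny) = 0.082/0.247 = 0.331984.
Difference = -0.09341.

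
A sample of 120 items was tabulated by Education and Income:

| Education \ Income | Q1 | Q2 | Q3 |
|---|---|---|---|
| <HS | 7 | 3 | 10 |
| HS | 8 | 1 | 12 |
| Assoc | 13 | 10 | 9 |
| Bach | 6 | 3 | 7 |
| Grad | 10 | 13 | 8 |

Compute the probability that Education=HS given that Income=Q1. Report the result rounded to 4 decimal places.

0.1818

Total with Income=Q1: 7 + 8 + 13 + 6 + 10 = 44.
P(Education=HS | Income=Q1) = 8/44 = 0.1818.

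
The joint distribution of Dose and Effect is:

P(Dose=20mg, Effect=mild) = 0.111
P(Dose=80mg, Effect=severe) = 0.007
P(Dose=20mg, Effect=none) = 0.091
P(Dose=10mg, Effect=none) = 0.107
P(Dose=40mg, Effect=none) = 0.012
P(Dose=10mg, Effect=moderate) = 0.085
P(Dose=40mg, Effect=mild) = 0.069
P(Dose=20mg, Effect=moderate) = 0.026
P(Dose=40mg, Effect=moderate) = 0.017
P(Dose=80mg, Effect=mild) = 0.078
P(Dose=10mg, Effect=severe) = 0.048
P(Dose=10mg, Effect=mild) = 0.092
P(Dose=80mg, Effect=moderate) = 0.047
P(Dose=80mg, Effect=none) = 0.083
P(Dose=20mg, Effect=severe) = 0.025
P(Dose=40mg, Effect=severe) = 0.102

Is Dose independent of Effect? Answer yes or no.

P(Dose=40mg) = 0.200 and P(Effect=severe) = 0.182, so their product is 0.03640, but P(Dose=40mg, Effect=severe) = 0.102. Since these differ, Dose and Effect are not independent.

no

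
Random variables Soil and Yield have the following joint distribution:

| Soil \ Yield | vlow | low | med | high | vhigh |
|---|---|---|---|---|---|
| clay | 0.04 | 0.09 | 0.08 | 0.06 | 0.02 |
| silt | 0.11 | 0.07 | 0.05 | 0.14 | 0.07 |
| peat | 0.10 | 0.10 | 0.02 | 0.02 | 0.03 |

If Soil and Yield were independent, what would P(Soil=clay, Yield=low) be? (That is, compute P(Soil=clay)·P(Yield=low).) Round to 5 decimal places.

P(Soil=clay) = 0.04 + 0.09 + 0.08 + 0.06 + 0.02 = 0.29.
P(Yield=low) = 0.09 + 0.07 + 0.10 = 0.26.
Product: 0.29 × 0.26 = 0.07540.

0.07540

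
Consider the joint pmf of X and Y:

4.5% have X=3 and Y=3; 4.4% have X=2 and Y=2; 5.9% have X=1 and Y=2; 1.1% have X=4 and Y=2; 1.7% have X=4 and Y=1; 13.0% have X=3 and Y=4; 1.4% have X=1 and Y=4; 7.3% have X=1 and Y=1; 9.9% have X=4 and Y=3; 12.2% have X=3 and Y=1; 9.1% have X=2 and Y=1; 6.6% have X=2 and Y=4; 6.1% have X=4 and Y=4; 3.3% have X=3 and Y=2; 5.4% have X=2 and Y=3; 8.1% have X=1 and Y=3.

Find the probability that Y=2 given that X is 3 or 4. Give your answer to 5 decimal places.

P(X=3) = 0.122 + 0.033 + 0.045 + 0.130 = 0.330.
P(X=4) = 0.017 + 0.011 + 0.099 + 0.061 = 0.188.
P(X ∈ {3, 4}) = 0.330 + 0.188 = 0.518; P(Y=2, X ∈ {3, 4}) = 0.033 + 0.011 = 0.044.
P(Y=2 | X ∈ {3, 4}) = 0.044/0.518 = 0.08494.

0.08494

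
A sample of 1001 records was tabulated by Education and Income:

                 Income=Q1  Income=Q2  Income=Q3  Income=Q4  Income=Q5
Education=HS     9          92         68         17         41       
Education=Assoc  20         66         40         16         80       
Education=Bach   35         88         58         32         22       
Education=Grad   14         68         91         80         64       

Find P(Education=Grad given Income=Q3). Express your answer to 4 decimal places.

Total with Income=Q3: 68 + 40 + 58 + 91 = 257.
P(Education=Grad | Income=Q3) = 91/257 = 0.3541.

0.3541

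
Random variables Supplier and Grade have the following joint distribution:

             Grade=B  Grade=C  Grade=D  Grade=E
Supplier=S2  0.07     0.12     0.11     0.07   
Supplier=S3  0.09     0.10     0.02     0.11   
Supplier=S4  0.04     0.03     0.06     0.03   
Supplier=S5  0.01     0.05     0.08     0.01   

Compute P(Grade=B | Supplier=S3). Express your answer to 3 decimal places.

0.281

P(Supplier=S3) = 0.09 + 0.10 + 0.02 + 0.11 = 0.32.
P(Grade=B | Supplier=S3) = 0.09/0.32 = 0.281.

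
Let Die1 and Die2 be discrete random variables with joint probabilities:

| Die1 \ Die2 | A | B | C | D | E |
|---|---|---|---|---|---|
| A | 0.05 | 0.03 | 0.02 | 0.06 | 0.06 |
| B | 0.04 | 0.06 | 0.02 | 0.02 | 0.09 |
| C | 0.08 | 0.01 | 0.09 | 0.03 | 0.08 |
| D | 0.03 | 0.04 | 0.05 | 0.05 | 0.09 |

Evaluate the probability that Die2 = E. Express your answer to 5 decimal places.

0.32000

P(Die2=E) = 0.06 + 0.09 + 0.08 + 0.09 = 0.32.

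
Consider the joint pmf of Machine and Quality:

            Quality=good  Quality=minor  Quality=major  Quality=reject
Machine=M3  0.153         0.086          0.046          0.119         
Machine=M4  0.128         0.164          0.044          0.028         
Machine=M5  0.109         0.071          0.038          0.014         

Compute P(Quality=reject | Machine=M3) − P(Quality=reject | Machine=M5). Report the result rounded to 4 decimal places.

P(Machine=M3) = 0.153 + 0.086 + 0.046 + 0.119 = 0.404; P(Quality=reject | Machine=M3) = 0.119/0.404 = 0.29455.
P(Machine=M5) = 0.109 + 0.071 + 0.038 + 0.014 = 0.232; P(Quality=reject | Machine=M5) = 0.014/0.232 = 0.06034.
Difference = 0.2342.

0.2342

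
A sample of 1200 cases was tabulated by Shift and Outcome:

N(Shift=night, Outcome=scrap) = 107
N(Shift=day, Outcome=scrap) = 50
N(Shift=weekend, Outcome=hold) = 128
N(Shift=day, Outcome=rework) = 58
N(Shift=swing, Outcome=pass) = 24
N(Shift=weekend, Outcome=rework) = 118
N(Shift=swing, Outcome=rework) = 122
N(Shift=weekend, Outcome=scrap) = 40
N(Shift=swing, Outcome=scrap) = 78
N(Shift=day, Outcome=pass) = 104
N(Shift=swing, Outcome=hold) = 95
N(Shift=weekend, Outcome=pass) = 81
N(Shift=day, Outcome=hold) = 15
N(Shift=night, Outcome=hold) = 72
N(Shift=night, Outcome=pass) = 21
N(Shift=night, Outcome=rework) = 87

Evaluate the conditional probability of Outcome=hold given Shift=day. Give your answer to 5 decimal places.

Total with Shift=day: 104 + 58 + 50 + 15 = 227.
P(Outcome=hold | Shift=day) = 15/227 = 0.06608.

0.06608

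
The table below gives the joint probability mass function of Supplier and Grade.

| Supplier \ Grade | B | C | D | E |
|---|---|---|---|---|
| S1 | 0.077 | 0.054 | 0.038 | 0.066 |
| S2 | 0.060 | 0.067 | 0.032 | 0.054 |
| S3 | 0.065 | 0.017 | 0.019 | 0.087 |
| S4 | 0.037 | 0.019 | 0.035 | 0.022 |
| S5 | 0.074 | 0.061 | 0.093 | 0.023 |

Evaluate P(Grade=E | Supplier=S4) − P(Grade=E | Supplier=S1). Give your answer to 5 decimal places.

P(Supplier=S4) = 0.037 + 0.019 + 0.035 + 0.022 = 0.113; P(Grade=E | Supplier=S4) = 0.022/0.113 = 0.194690.
P(Supplier=S1) = 0.077 + 0.054 + 0.038 + 0.066 = 0.235; P(Grade=E | Supplier=S1) = 0.066/0.235 = 0.280851.
Difference = -0.08616.

-0.08616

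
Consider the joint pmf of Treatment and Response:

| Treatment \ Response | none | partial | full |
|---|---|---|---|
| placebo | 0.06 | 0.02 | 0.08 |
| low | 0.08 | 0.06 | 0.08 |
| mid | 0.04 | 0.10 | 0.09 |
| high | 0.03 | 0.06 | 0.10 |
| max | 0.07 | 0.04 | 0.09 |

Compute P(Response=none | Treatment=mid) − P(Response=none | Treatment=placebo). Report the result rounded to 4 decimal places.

-0.2011

P(Treatment=mid) = 0.04 + 0.10 + 0.09 = 0.23; P(Response=none | Treatment=mid) = 0.04/0.23 = 0.17391.
P(Treatment=placebo) = 0.06 + 0.02 + 0.08 = 0.16; P(Response=none | Treatment=placebo) = 0.06/0.16 = 0.37500.
Difference = -0.2011.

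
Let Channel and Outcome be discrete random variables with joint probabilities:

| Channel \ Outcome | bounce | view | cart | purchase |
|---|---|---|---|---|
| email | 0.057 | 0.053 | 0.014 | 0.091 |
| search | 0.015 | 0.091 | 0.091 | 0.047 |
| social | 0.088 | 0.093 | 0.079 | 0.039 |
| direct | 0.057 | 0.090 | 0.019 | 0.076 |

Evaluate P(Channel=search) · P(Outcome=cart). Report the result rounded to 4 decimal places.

P(Channel=search) = 0.015 + 0.091 + 0.091 + 0.047 = 0.244.
P(Outcome=cart) = 0.014 + 0.091 + 0.079 + 0.019 = 0.203.
Product: 0.244 × 0.203 = 0.0495.

0.0495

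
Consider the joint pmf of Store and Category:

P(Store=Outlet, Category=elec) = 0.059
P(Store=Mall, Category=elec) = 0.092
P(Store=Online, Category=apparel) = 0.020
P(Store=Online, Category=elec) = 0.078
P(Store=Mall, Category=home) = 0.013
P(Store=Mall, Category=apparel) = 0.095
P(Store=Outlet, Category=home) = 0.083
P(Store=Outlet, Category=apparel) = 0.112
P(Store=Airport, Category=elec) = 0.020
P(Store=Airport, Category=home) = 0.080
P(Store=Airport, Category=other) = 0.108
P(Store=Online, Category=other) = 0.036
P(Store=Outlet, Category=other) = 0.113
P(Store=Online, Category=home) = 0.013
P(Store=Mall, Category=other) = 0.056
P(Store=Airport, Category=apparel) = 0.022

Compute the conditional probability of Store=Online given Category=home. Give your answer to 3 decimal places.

0.069

P(Category=home) = 0.013 + 0.080 + 0.083 + 0.013 = 0.189.
P(Store=Online | Category=home) = 0.013/0.189 = 0.069.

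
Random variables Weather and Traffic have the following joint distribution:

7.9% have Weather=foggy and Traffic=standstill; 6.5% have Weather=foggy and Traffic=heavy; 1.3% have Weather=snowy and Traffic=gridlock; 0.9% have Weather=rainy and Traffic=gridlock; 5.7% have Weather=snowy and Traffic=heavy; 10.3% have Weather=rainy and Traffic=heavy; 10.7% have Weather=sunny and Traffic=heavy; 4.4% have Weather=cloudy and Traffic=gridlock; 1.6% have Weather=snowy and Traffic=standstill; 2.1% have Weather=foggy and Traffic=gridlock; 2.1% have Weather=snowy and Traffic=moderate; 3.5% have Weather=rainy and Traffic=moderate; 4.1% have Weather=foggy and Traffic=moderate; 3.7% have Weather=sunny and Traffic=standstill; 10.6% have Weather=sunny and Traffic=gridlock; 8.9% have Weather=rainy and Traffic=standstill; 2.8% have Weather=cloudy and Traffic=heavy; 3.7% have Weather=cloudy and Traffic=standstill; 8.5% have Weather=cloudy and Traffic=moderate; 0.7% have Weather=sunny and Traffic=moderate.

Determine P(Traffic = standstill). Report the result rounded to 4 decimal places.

P(Traffic=standstill) = 0.037 + 0.037 + 0.089 + 0.016 + 0.079 = 0.258.

0.2580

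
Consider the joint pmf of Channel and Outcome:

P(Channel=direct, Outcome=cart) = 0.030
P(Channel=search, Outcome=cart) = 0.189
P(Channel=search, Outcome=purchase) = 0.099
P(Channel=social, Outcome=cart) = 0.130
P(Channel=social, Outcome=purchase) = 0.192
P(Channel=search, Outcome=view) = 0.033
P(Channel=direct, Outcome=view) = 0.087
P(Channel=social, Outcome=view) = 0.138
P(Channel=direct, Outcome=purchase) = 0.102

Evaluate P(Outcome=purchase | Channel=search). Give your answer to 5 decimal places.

0.30841

P(Channel=search) = 0.033 + 0.189 + 0.099 = 0.321.
P(Outcome=purchase | Channel=search) = 0.099/0.321 = 0.30841.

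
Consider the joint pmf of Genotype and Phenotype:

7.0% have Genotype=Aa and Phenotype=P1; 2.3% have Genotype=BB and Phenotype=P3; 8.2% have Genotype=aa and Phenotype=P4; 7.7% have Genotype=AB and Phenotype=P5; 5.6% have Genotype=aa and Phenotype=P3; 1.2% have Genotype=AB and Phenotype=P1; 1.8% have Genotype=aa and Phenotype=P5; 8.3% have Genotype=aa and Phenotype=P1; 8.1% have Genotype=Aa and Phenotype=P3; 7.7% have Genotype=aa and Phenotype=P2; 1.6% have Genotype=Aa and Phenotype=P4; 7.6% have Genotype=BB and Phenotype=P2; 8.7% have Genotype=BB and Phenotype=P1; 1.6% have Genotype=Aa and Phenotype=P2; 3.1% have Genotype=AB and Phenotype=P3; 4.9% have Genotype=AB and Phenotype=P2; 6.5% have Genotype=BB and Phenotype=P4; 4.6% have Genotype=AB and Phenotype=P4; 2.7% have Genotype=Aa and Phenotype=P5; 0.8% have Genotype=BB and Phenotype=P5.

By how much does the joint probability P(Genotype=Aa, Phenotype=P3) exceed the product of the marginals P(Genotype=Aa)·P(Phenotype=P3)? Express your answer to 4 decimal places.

0.0409

P(Genotype=Aa) = 0.070 + 0.016 + 0.081 + 0.016 + 0.027 = 0.210.
P(Phenotype=P3) = 0.081 + 0.056 + 0.031 + 0.023 = 0.191.
P(Genotype=Aa, Phenotype=P3) − P(Genotype=Aa)P(Phenotype=P3) = 0.081 − 0.210×0.191 = 0.0409.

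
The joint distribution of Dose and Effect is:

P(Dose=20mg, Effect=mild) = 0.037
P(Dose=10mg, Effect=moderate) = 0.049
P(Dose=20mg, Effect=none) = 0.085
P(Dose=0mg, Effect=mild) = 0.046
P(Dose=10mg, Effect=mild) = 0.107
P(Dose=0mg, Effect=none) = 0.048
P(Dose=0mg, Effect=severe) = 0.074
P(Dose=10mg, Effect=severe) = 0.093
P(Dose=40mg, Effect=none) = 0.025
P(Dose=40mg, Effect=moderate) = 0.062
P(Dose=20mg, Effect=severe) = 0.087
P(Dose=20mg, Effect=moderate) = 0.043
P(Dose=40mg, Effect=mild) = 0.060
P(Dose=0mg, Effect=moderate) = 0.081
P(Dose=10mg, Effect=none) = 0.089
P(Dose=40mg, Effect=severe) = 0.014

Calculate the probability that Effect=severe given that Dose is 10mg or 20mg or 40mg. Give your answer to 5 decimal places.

0.25832

P(Dose=10mg) = 0.089 + 0.107 + 0.049 + 0.093 = 0.338.
P(Dose=20mg) = 0.085 + 0.037 + 0.043 + 0.087 = 0.252.
P(Dose=40mg) = 0.025 + 0.060 + 0.062 + 0.014 = 0.161.
P(Dose ∈ {10mg, 20mg, 40mg}) = 0.338 + 0.252 + 0.161 = 0.751; P(Effect=severe, Dose ∈ {10mg, 20mg, 40mg}) = 0.093 + 0.087 + 0.014 = 0.194.
P(Effect=severe | Dose ∈ {10mg, 20mg, 40mg}) = 0.194/0.751 = 0.25832.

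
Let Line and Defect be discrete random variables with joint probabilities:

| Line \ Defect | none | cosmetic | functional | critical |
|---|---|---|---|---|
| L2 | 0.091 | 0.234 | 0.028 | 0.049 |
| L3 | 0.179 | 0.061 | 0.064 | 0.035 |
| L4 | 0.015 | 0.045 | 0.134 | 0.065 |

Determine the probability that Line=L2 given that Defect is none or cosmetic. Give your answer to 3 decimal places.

P(Defect=none) = 0.091 + 0.179 + 0.015 = 0.285.
P(Defect=cosmetic) = 0.234 + 0.061 + 0.045 = 0.340.
P(Defect ∈ {none, cosmetic}) = 0.285 + 0.340 = 0.625; P(Line=L2, Defect ∈ {none, cosmetic}) = 0.091 + 0.234 = 0.325.
P(Line=L2 | Defect ∈ {none, cosmetic}) = 0.325/0.625 = 0.520.

0.520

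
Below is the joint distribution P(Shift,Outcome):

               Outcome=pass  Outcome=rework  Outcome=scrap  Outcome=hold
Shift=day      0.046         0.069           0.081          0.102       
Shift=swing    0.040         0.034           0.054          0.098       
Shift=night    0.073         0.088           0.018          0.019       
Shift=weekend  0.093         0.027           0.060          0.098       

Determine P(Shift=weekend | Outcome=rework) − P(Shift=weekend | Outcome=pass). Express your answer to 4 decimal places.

-0.2452

P(Outcome=rework) = 0.069 + 0.034 + 0.088 + 0.027 = 0.218; P(Shift=weekend | Outcome=rework) = 0.027/0.218 = 0.12385.
P(Outcome=pass) = 0.046 + 0.040 + 0.073 + 0.093 = 0.252; P(Shift=weekend | Outcome=pass) = 0.093/0.252 = 0.36905.
Difference = -0.2452.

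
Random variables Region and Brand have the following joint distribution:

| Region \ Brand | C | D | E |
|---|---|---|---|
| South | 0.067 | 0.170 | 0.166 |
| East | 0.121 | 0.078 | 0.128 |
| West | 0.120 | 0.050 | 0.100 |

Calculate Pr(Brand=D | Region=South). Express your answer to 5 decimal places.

P(Region=South) = 0.067 + 0.170 + 0.166 = 0.403.
P(Brand=D | Region=South) = 0.170/0.403 = 0.42184.

0.42184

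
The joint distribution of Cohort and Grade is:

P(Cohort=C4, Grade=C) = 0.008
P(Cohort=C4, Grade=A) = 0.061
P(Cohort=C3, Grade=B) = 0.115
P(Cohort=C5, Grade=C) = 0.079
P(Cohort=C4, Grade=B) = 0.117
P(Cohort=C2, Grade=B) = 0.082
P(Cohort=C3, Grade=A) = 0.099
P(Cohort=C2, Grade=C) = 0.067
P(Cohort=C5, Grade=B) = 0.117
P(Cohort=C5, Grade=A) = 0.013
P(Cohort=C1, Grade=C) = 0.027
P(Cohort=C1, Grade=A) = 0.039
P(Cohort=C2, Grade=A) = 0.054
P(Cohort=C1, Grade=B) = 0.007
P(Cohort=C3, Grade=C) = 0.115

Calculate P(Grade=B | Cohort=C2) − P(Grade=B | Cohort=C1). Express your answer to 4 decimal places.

P(Cohort=C2) = 0.054 + 0.082 + 0.067 = 0.203; P(Grade=B | Cohort=C2) = 0.082/0.203 = 0.40394.
P(Cohort=C1) = 0.039 + 0.007 + 0.027 = 0.073; P(Grade=B | Cohort=C1) = 0.007/0.073 = 0.09589.
Difference = 0.3081.

0.3081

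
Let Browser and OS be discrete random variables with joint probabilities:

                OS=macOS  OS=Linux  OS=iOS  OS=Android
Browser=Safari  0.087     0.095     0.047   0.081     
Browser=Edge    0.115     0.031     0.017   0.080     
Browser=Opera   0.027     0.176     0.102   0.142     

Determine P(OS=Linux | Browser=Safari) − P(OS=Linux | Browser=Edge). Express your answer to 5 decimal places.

0.17888

P(Browser=Safari) = 0.087 + 0.095 + 0.047 + 0.081 = 0.310; P(OS=Linux | Browser=Safari) = 0.095/0.310 = 0.306452.
P(Browser=Edge) = 0.115 + 0.031 + 0.017 + 0.080 = 0.243; P(OS=Linux | Browser=Edge) = 0.031/0.243 = 0.127572.
Difference = 0.17888.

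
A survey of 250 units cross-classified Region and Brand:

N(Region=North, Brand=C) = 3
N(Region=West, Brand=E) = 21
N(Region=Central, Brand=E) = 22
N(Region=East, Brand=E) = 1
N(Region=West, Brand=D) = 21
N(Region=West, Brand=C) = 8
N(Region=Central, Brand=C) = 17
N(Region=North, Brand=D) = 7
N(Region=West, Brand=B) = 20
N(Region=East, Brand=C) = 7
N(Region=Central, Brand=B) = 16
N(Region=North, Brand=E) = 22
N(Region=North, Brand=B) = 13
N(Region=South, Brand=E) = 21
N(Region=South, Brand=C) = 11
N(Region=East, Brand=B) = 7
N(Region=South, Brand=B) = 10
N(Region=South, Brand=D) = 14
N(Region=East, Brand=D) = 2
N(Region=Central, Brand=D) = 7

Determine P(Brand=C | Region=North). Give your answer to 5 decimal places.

0.06667

Total with Region=North: 13 + 3 + 7 + 22 = 45.
P(Brand=C | Region=North) = 3/45 = 0.06667.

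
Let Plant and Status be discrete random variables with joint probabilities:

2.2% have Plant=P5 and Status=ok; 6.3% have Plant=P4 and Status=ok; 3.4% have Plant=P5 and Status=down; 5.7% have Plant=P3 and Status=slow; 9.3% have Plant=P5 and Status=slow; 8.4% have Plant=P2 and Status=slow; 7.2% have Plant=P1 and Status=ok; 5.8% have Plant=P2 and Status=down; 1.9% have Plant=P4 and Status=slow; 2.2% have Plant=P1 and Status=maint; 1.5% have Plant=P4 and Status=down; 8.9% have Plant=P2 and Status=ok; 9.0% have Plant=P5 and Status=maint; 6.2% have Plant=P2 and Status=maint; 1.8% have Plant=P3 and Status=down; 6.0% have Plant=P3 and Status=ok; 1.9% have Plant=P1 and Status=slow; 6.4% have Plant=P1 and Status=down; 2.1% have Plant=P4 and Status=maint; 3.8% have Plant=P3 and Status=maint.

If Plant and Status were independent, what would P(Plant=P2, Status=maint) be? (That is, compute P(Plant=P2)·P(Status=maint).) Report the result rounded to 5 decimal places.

P(Plant=P2) = 0.089 + 0.084 + 0.058 + 0.062 = 0.293.
P(Status=maint) = 0.022 + 0.062 + 0.038 + 0.021 + 0.090 = 0.233.
Product: 0.293 × 0.233 = 0.06827.

0.06827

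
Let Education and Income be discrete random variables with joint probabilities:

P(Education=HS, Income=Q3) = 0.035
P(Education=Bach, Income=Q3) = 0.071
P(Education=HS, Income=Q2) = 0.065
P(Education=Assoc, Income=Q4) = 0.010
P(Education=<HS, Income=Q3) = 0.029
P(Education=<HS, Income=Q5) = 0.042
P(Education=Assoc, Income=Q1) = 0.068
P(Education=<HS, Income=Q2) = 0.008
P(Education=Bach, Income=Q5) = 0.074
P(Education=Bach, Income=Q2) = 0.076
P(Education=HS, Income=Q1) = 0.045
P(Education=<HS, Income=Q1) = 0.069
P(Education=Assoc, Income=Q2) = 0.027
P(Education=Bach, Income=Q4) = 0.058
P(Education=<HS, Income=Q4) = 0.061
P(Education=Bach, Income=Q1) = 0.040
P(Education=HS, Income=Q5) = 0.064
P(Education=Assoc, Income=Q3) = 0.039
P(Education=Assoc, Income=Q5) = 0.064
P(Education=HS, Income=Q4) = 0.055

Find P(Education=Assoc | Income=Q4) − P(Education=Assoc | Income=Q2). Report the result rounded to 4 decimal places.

P(Income=Q4) = 0.061 + 0.055 + 0.010 + 0.058 = 0.184; P(Education=Assoc | Income=Q4) = 0.010/0.184 = 0.05435.
P(Income=Q2) = 0.008 + 0.065 + 0.027 + 0.076 = 0.176; P(Education=Assoc | Income=Q2) = 0.027/0.176 = 0.15341.
Difference = -0.0991.

-0.0991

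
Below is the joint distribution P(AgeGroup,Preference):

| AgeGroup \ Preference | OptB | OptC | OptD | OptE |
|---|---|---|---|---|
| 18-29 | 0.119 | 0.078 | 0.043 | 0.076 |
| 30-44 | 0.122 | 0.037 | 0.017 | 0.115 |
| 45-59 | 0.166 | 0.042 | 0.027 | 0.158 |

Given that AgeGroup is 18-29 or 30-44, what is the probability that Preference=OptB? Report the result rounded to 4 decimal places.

0.3970

P(AgeGroup=18-29) = 0.119 + 0.078 + 0.043 + 0.076 = 0.316.
P(AgeGroup=30-44) = 0.122 + 0.037 + 0.017 + 0.115 = 0.291.
P(AgeGroup ∈ {18-29, 30-44}) = 0.316 + 0.291 = 0.607; P(Preference=OptB, AgeGroup ∈ {18-29, 30-44}) = 0.119 + 0.122 = 0.241.
P(Preference=OptB | AgeGroup ∈ {18-29, 30-44}) = 0.241/0.607 = 0.3970.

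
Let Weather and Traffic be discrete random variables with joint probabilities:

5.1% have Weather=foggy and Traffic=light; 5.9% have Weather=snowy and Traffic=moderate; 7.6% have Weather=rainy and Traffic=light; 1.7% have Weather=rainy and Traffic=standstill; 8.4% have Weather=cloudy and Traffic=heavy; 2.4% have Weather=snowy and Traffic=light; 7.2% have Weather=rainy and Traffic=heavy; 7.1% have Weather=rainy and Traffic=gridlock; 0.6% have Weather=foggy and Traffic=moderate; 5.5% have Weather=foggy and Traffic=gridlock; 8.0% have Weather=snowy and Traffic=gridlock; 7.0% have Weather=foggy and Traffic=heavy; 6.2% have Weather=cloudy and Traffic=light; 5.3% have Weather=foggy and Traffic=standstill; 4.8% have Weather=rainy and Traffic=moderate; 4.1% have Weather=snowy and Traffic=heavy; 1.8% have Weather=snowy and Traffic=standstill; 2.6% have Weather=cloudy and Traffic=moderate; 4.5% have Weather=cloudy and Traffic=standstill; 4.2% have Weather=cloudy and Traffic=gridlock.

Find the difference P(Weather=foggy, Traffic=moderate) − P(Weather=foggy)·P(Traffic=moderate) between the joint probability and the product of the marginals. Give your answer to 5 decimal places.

-0.02667

P(Weather=foggy) = 0.051 + 0.006 + 0.070 + 0.055 + 0.053 = 0.235.
P(Traffic=moderate) = 0.026 + 0.048 + 0.059 + 0.006 = 0.139.
P(Weather=foggy, Traffic=moderate) − P(Weather=foggy)P(Traffic=moderate) = 0.006 − 0.235×0.139 = -0.02667.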